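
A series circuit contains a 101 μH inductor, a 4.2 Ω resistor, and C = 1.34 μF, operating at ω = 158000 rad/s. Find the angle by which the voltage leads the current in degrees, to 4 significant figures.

69.50°

X_L = ωL = 15.96 Ω
X_C = 1/(ωC) = 4.723 Ω
Net reactance X = X_L − X_C = 11.23 Ω
Z = 4.200 + j11.23 Ω
|Z| = √(4.200² + 11.23²) = 11.99 Ω
∠Z = arctan(11.23/4.200) = 69.50°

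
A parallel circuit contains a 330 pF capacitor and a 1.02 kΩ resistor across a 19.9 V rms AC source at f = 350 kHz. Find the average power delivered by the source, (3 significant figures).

388 mW

ω = 2πf = 2.199e+06 rad/s
X_C = 1/(ωC) = 1380 Ω
Parallel: admittances add. Y = 1/R + jωC
Y = (0.000980 + j0.000726) S
|Y| = 0.00122 S → |Z| = 1/|Y| = 820 Ω, ∠Z = −∠Y = -36.5°
I = V/|Z| = 24.3 mA
P = VI cos φ = 19.9 × 0.0243 × cos(-36.5°) = 388 mW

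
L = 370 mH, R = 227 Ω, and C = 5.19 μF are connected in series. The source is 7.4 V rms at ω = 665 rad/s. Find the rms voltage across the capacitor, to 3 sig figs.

9.28 V

X_L = ωL = 246 Ω
X_C = 1/(ωC) = 290 Ω
Net reactance X = X_L − X_C = -43.7 Ω
Z = 227 − j43.7 Ω
|Z| = √(227² + 43.7²) = 231 Ω
I = V/|Z| = 32.0 mA
V_C = I·|Z_C| = 0.0320 × 290 = 9.28 V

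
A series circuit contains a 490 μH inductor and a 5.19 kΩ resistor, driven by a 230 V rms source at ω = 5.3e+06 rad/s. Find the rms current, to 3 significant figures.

X_L = ωL = 2600 Ω
Z = 5190 + j2600 Ω
|Z| = √(5190² + 2600²) = 5800 Ω
I = V/|Z| = 230/5800 = 39.6 mA

39.6 mA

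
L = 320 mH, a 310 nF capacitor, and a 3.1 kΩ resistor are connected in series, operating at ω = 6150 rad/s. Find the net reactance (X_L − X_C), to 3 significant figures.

X_L = ωL = 1970 Ω
X_C = 1/(ωC) = 525 Ω
X = 1970 − 525 = 1440 Ω

1440 Ω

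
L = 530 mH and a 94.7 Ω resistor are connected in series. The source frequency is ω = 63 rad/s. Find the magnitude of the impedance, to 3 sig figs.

100 Ω

X_L = ωL = 33.4 Ω
Z = 94.7 + j33.4 Ω
|Z| = √(94.7² + 33.4²) = 100 Ω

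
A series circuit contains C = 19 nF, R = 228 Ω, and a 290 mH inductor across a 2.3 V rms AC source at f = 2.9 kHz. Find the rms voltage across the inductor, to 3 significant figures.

5.05 V

ω = 2πf = 18220 rad/s
X_L = ωL = 5280 Ω
X_C = 1/(ωC) = 2890 Ω
Net reactance X = X_L − X_C = 2400 Ω
Z = 228 + j2400 Ω
|Z| = √(228² + 2400²) = 2410 Ω
I = V/|Z| = 956 μA
V_L = I·|Z_L| = 0.000956 × 5280 = 5.05 V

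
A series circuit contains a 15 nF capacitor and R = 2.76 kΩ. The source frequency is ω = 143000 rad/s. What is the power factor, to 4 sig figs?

0.9860

X_C = 1/(ωC) = 466.2 Ω
Z = 2760 − j466.2 Ω
|Z| = √(2760² + 466.2²) = 2799 Ω
∠Z = arctan(-466.2/2760) = -9.588°
cos φ = cos(-9.588°) = 0.9860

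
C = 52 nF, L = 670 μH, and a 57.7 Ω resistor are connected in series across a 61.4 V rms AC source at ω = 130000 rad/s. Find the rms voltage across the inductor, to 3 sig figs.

63.8 V

X_L = ωL = 87.1 Ω
X_C = 1/(ωC) = 148 Ω
Net reactance X = X_L − X_C = -60.8 Ω
Z = 57.7 − j60.8 Ω
|Z| = √(57.7² + 60.8²) = 83.8 Ω
I = V/|Z| = 732 mA
V_L = I·|Z_L| = 0.732 × 87.1 = 63.8 V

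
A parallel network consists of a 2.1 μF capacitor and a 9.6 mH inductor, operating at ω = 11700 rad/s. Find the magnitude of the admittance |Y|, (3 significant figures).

15.7 mS

X_L = ωL = 112 Ω
X_C = 1/(ωC) = 40.7 Ω
Parallel: admittances add. Y = 1/(jωL) + jωC
Y = (0 + j0.0157) S
|Y| = 0.0157 S → |Z| = 1/|Y| = 63.8 Ω, ∠Z = −∠Y = -90.0°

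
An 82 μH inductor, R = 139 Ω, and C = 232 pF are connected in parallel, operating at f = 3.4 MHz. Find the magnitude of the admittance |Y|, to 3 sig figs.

ω = 2πf = 2.136e+07 rad/s
X_L = ωL = 1750 Ω
X_C = 1/(ωC) = 202 Ω
Parallel: admittances add. Y = 1/R + 1/(jωL) + jωC
Y = (0.00719 + j0.00439) S
|Y| = 0.00843 S → |Z| = 1/|Y| = 119 Ω, ∠Z = −∠Y = -31.4°

8.43 mS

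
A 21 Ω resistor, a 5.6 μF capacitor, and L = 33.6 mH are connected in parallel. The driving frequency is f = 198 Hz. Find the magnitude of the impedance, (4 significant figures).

19.78 Ω

ω = 2πf = 1244 rad/s
X_L = ωL = 41.80 Ω
X_C = 1/(ωC) = 143.5 Ω
Parallel: admittances add. Y = 1/R + 1/(jωL) + jωC
Y = (0.04762 − j0.01696) S
|Y| = 0.05055 S → |Z| = 1/|Y| = 19.78 Ω, ∠Z = −∠Y = 19.60°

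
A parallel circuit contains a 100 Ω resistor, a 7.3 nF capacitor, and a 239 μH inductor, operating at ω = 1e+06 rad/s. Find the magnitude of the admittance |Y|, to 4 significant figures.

10.47 mS

X_L = ωL = 239.0 Ω
X_C = 1/(ωC) = 137.0 Ω
Parallel: admittances add. Y = 1/R + 1/(jωL) + jωC
Y = (0.01000 + j0.003116) S
|Y| = 0.01047 S → |Z| = 1/|Y| = 95.47 Ω, ∠Z = −∠Y = -17.31°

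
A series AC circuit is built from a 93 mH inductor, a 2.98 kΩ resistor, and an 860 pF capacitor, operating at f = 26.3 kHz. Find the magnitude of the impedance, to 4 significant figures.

ω = 2πf = 165200 rad/s
X_L = ωL = 15370 Ω
X_C = 1/(ωC) = 7037 Ω
Net reactance X = X_L − X_C = 8331 Ω
Z = 2980 + j8331 Ω
|Z| = √(2980² + 8331²) = 8848 Ω

8848 Ω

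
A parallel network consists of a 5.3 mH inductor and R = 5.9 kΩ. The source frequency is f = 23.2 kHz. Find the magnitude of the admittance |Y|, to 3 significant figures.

ω = 2πf = 145800 rad/s
X_L = ωL = 773 Ω
Parallel: admittances add. Y = 1/R + 1/(jωL)
Y = (0.000169 − j0.00129) S
|Y| = 0.00131 S → |Z| = 1/|Y| = 766 Ω, ∠Z = −∠Y = 82.5°

1.31 mS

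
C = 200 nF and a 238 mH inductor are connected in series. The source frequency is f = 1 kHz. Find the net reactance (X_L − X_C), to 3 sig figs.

700 Ω

ω = 2πf = 6283 rad/s
X_L = ωL = 1500 Ω
X_C = 1/(ωC) = 796 Ω
X = 1500 − 796 = 700 Ω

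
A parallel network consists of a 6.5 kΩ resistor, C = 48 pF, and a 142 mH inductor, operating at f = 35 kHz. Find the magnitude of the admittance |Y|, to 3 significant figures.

155 μS

ω = 2πf = 219900 rad/s
X_L = ωL = 31200 Ω
X_C = 1/(ωC) = 94700 Ω
Parallel: admittances add. Y = 1/R + 1/(jωL) + jωC
Y = (0.000154 − j2.15e-05) S
|Y| = 0.000155 S → |Z| = 1/|Y| = 6440 Ω, ∠Z = −∠Y = 7.94°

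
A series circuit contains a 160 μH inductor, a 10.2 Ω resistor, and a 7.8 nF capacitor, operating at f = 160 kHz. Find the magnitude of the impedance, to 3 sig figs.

ω = 2πf = 1.005e+06 rad/s
X_L = ωL = 161 Ω
X_C = 1/(ωC) = 128 Ω
Net reactance X = X_L − X_C = 33.3 Ω
Z = 10.2 + j33.3 Ω
|Z| = √(10.2² + 33.3²) = 34.8 Ω

34.8 Ω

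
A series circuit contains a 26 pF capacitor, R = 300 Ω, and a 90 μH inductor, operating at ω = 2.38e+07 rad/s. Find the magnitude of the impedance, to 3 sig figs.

X_L = ωL = 2140 Ω
X_C = 1/(ωC) = 1620 Ω
Net reactance X = X_L − X_C = 526 Ω
Z = 300 + j526 Ω
|Z| = √(300² + 526²) = 606 Ω

606 Ω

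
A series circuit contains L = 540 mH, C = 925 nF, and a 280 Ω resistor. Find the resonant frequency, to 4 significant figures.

225.2 Hz

ω₀ = 1/√(LC) = 1/√(0.54 × 9.25e-07) = 1415 rad/s
f₀ = ω₀/(2π) = 225.2 Hz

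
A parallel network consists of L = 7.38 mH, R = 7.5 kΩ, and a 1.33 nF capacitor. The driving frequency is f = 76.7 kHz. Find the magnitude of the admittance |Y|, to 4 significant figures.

383.7 μS

ω = 2πf = 481900 rad/s
X_L = ωL = 3557 Ω
X_C = 1/(ωC) = 1560 Ω
Parallel: admittances add. Y = 1/R + 1/(jωL) + jωC
Y = (0.0001333 + j0.0003598) S
|Y| = 0.0003837 S → |Z| = 1/|Y| = 2606 Ω, ∠Z = −∠Y = -69.67°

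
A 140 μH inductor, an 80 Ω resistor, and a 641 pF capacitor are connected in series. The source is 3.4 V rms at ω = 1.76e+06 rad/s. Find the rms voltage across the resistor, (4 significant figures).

X_L = ωL = 246.4 Ω
X_C = 1/(ωC) = 886.4 Ω
Net reactance X = X_L − X_C = -640.0 Ω
Z = 80.00 − j640.0 Ω
|Z| = √(80.00² + 640.0²) = 645.0 Ω
I = V/|Z| = 5.271 mA
V_R = I·|Z_R| = 0.005271 × 80.00 = 0.4217 V

0.4217 V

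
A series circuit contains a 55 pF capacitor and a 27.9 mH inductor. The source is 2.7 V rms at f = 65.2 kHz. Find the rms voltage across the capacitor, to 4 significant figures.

3.636 V

ω = 2πf = 409700 rad/s
X_L = ωL = 11430 Ω
X_C = 1/(ωC) = 44380 Ω
Net reactance X = X_L − X_C = -32950 Ω
Z = − j32950 Ω
|Z| = √(0² + 32950²) = 32950 Ω
I = V/|Z| = 81.94 μA
V_C = I·|Z_C| = 8.194e-05 × 44380 = 3.636 V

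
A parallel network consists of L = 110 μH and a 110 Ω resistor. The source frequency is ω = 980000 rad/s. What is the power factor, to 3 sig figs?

X_L = ωL = 108 Ω
Parallel: admittances add. Y = 1/R + 1/(jωL)
Y = (0.00909 − j0.00928) S
|Y| = 0.0130 S → |Z| = 1/|Y| = 77.0 Ω, ∠Z = −∠Y = 45.6°
cos φ = cos(45.6°) = 0.700

0.700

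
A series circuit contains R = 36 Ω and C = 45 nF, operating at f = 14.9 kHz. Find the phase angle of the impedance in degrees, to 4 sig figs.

ω = 2πf = 93620 rad/s
X_C = 1/(ωC) = 237.4 Ω
Z = 36.00 − j237.4 Ω
|Z| = √(36.00² + 237.4²) = 240.1 Ω
∠Z = arctan(-237.4/36.00) = -81.38°

-81.38°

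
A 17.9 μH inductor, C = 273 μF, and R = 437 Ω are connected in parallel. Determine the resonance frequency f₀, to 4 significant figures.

ω₀ = 1/√(LC) = 1/√(1.79e-05 × 0.000273) = 14310 rad/s
f₀ = ω₀/(2π) = 2.277 kHz

2.277 kHz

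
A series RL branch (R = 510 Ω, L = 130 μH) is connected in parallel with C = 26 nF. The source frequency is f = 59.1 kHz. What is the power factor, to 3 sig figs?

ω = 2πf = 371300 rad/s
X_L = ωL = 48.3 Ω
X_C = 1/(ωC) = 104 Ω
Branch 1 (R+jX_L): Z₁ = 510 + j48.3 Ω, |Z₁| = 512 Ω
Branch 2 (−jX_C): Z₂ = −j104 Ω
Parallel: Z = Z₁Z₂/(Z₁+Z₂), |Z| = 103 Ω, ∠Z = -78.4°
cos φ = cos(-78.4°) = 0.201

0.201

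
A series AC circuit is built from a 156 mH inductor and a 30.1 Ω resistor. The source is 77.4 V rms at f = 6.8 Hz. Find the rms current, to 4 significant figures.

ω = 2πf = 42.73 rad/s
X_L = ωL = 6.665 Ω
Z = 30.10 + j6.665 Ω
|Z| = √(30.10² + 6.665²) = 30.83 Ω
I = V/|Z| = 77.4/30.83 = 2.511 A

2.511 A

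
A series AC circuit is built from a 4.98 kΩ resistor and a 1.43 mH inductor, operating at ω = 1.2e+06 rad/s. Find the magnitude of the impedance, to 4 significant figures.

5267 Ω

X_L = ωL = 1716 Ω
Z = 4980 + j1716 Ω
|Z| = √(4980² + 1716²) = 5267 Ω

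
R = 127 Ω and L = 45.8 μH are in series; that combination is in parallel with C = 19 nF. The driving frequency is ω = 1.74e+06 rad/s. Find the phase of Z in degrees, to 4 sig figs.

-79.16°

X_L = ωL = 79.69 Ω
X_C = 1/(ωC) = 30.25 Ω
Branch 1 (R+jX_L): Z₁ = 127.0 + j79.69 Ω, |Z₁| = 149.9 Ω
Branch 2 (−jX_C): Z₂ = −j30.25 Ω
Parallel: Z = Z₁Z₂/(Z₁+Z₂), |Z| = 33.28 Ω, ∠Z = -79.16°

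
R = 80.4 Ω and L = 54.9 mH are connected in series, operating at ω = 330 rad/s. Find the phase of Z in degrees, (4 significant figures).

12.70°

X_L = ωL = 18.12 Ω
Z = 80.40 + j18.12 Ω
|Z| = √(80.40² + 18.12²) = 82.42 Ω
∠Z = arctan(18.12/80.40) = 12.70°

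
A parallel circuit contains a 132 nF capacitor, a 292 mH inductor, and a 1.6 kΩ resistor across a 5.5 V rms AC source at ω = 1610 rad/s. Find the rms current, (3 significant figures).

11.1 mA

X_L = ωL = 470 Ω
X_C = 1/(ωC) = 4710 Ω
Parallel: admittances add. Y = 1/R + 1/(jωL) + jωC
Y = (0.000625 − j0.00191) S
|Y| = 0.00201 S → |Z| = 1/|Y| = 497 Ω, ∠Z = −∠Y = 71.9°
I = V/|Z| = 5.5/497 = 11.1 mA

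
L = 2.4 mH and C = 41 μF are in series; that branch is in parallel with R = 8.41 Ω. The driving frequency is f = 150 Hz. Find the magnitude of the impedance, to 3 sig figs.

ω = 2πf = 942.5 rad/s
X_L = ωL = 2.26 Ω
X_C = 1/(ωC) = 25.9 Ω
Branch 1: Z₁ = R = 8.41 Ω
Branch 2 (series LC): Z₂ = j(X_L − X_C) = −j23.6 Ω
Parallel: Z = Z₁Z₂/(Z₁+Z₂), |Z| = 7.92 Ω, ∠Z = -19.6°

7.92 Ω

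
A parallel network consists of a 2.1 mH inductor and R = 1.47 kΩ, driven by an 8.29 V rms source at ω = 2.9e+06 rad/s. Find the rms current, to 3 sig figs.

5.80 mA

X_L = ωL = 6090 Ω
Parallel: admittances add. Y = 1/R + 1/(jωL)
Y = (0.000680 − j0.000164) S
|Y| = 0.000700 S → |Z| = 1/|Y| = 1430 Ω, ∠Z = −∠Y = 13.6°
I = V/|Z| = 8.29/1430 = 5.80 mA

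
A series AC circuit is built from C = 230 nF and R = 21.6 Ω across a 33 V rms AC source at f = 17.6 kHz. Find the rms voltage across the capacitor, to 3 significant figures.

28.9 V

ω = 2πf = 110600 rad/s
X_C = 1/(ωC) = 39.3 Ω
Z = 21.6 − j39.3 Ω
|Z| = √(21.6² + 39.3²) = 44.9 Ω
I = V/|Z| = 736 mA
V_C = I·|Z_C| = 0.736 × 39.3 = 28.9 V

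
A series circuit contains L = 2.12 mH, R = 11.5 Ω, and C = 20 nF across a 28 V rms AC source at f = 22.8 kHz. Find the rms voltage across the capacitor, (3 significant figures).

ω = 2πf = 143300 rad/s
X_L = ωL = 304 Ω
X_C = 1/(ωC) = 349 Ω
Net reactance X = X_L − X_C = -45.3 Ω
Z = 11.5 − j45.3 Ω
|Z| = √(11.5² + 45.3²) = 46.8 Ω
I = V/|Z| = 599 mA
V_C = I·|Z_C| = 0.599 × 349 = 209 V

209 V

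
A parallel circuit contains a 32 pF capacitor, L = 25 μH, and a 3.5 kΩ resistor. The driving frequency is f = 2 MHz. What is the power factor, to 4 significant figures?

ω = 2πf = 1.257e+07 rad/s
X_L = ωL = 314.2 Ω
X_C = 1/(ωC) = 2487 Ω
Parallel: admittances add. Y = 1/R + 1/(jωL) + jωC
Y = (0.0002857 − j0.002781) S
|Y| = 0.002796 S → |Z| = 1/|Y| = 357.7 Ω, ∠Z = −∠Y = 84.13°
cos φ = cos(84.13°) = 0.1022

0.1022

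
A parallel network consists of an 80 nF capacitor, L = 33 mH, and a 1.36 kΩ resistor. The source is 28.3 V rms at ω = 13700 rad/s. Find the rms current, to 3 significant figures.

37.8 mA

X_L = ωL = 452 Ω
X_C = 1/(ωC) = 912 Ω
Parallel: admittances add. Y = 1/R + 1/(jωL) + jωC
Y = (0.000735 − j0.00112) S
|Y| = 0.00134 S → |Z| = 1/|Y| = 748 Ω, ∠Z = −∠Y = 56.6°
I = V/|Z| = 28.3/748 = 37.8 mA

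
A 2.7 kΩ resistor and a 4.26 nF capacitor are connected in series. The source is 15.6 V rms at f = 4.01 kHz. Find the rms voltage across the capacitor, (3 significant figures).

15.0 V

ω = 2πf = 25200 rad/s
X_C = 1/(ωC) = 9320 Ω
Z = 2700 − j9320 Ω
|Z| = √(2700² + 9320²) = 9700 Ω
I = V/|Z| = 1.61 mA
V_C = I·|Z_C| = 0.00161 × 9320 = 15.0 V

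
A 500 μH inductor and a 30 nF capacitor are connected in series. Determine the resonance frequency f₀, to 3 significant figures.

ω₀ = 1/√(LC) = 1/√(0.0005 × 3e-08) = 258200 rad/s
f₀ = ω₀/(2π) = 41.1 kHz

41.1 kHz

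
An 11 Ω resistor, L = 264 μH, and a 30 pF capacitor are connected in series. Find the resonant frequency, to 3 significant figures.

ω₀ = 1/√(LC) = 1/√(0.000264 × 3e-11) = 1.124e+07 rad/s
f₀ = ω₀/(2π) = 1.79 MHz

1.79 MHz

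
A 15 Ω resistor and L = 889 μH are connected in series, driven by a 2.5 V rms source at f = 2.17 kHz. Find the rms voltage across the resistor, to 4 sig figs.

1.944 V

ω = 2πf = 13630 rad/s
X_L = ωL = 12.12 Ω
Z = 15.00 + j12.12 Ω
|Z| = √(15.00² + 12.12²) = 19.29 Ω
I = V/|Z| = 129.6 mA
V_R = I·|Z_R| = 0.1296 × 15.00 = 1.944 V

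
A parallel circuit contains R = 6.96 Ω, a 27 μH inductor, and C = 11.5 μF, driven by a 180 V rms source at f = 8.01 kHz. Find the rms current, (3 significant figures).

ω = 2πf = 50330 rad/s
X_L = ωL = 1.36 Ω
X_C = 1/(ωC) = 1.73 Ω
Parallel: admittances add. Y = 1/R + 1/(jωL) + jωC
Y = (0.144 − j0.157) S
|Y| = 0.213 S → |Z| = 1/|Y| = 4.70 Ω, ∠Z = −∠Y = 47.6°
I = V/|Z| = 180/4.70 = 38.3 A

38.3 A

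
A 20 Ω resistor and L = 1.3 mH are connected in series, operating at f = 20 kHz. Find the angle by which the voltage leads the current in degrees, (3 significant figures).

83.0°

ω = 2πf = 125700 rad/s
X_L = ωL = 163 Ω
Z = 20.0 + j163 Ω
|Z| = √(20.0² + 163²) = 165 Ω
∠Z = arctan(163/20.0) = 83.0°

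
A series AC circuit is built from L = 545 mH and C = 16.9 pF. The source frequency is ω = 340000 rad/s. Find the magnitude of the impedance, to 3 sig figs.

11300 Ω

X_L = ωL = 185000 Ω
X_C = 1/(ωC) = 174000 Ω
Net reactance X = X_L − X_C = 11300 Ω
Z = j11300 Ω
|Z| = √(0² + 11300²) = 11300 Ω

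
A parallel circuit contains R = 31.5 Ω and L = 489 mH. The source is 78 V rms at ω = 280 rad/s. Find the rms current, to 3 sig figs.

2.54 A

X_L = ωL = 137 Ω
Parallel: admittances add. Y = 1/R + 1/(jωL)
Y = (0.0317 − j0.00730) S
|Y| = 0.0326 S → |Z| = 1/|Y| = 30.7 Ω, ∠Z = −∠Y = 13.0°
I = V/|Z| = 78/30.7 = 2.54 A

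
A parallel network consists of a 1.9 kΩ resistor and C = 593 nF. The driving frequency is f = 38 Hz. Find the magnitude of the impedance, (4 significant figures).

ω = 2πf = 238.8 rad/s
X_C = 1/(ωC) = 7063 Ω
Parallel: admittances add. Y = 1/R + jωC
Y = (0.0005263 + j0.0001416) S
|Y| = 0.0005450 S → |Z| = 1/|Y| = 1835 Ω, ∠Z = −∠Y = -15.06°

1835 Ω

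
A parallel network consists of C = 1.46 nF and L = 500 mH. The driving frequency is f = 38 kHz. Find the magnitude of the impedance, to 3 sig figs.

2940 Ω

ω = 2πf = 238800 rad/s
X_L = ωL = 119000 Ω
X_C = 1/(ωC) = 2870 Ω
Parallel: admittances add. Y = 1/(jωL) + jωC
Y = (0 + j0.000340) S
|Y| = 0.000340 S → |Z| = 1/|Y| = 2940 Ω, ∠Z = −∠Y = -90.0°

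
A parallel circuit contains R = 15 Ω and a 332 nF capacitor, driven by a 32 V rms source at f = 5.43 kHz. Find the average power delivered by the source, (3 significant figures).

68.3 W

ω = 2πf = 34120 rad/s
X_C = 1/(ωC) = 88.3 Ω
Parallel: admittances add. Y = 1/R + jωC
Y = (0.0667 + j0.0113) S
|Y| = 0.0676 S → |Z| = 1/|Y| = 14.8 Ω, ∠Z = −∠Y = -9.64°
I = V/|Z| = 2.16 A
P = VI cos φ = 32 × 2.16 × cos(-9.64°) = 68.3 W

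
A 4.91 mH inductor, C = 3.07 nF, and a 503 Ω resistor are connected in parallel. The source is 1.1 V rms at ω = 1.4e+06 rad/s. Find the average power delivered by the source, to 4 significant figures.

X_L = ωL = 6874 Ω
X_C = 1/(ωC) = 232.7 Ω
Parallel: admittances add. Y = 1/R + 1/(jωL) + jωC
Y = (0.001988 + j0.004153) S
|Y| = 0.004604 S → |Z| = 1/|Y| = 217.2 Ω, ∠Z = −∠Y = -64.42°
I = V/|Z| = 5.064 mA
P = VI cos φ = 1.1 × 0.005064 × cos(-64.42°) = 2.406 mW

2.406 mW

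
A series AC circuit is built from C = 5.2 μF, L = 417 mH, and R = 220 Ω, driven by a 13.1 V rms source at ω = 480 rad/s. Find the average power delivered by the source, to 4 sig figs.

426.2 mW

X_L = ωL = 200.2 Ω
X_C = 1/(ωC) = 400.6 Ω
Net reactance X = X_L − X_C = -200.5 Ω
Z = 220.0 − j200.5 Ω
|Z| = √(220.0² + 200.5²) = 297.6 Ω
∠Z = arctan(-200.5/220.0) = -42.34°
I = V/|Z| = 44.01 mA
P = VI cos φ = 13.1 × 0.04401 × cos(-42.34°) = 426.2 mW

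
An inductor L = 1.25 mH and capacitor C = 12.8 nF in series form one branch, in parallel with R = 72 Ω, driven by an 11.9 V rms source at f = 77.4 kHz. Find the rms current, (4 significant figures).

ω = 2πf = 486300 rad/s
X_L = ωL = 607.9 Ω
X_C = 1/(ωC) = 160.6 Ω
Branch 1: Z₁ = R = 72.00 Ω
Branch 2 (series LC): Z₂ = j(X_L − X_C) = j447.3 Ω
Parallel: Z = Z₁Z₂/(Z₁+Z₂), |Z| = 71.08 Ω, ∠Z = 9.145°
I = V/|Z| = 11.9/71.08 = 167.4 mA

167.4 mA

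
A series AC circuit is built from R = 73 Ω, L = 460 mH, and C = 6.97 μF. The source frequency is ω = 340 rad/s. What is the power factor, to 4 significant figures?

0.2650

X_L = ωL = 156.4 Ω
X_C = 1/(ωC) = 422.0 Ω
Net reactance X = X_L − X_C = -265.6 Ω
Z = 73.00 − j265.6 Ω
|Z| = √(73.00² + 265.6²) = 275.4 Ω
∠Z = arctan(-265.6/73.00) = -74.63°
cos φ = cos(-74.63°) = 0.2650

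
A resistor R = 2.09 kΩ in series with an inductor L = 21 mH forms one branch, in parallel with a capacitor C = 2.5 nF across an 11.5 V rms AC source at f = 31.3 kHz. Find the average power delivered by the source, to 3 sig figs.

ω = 2πf = 196700 rad/s
X_L = ωL = 4130 Ω
X_C = 1/(ωC) = 2030 Ω
Branch 1 (R+jX_L): Z₁ = 2090 + j4130 Ω, |Z₁| = 4630 Ω
Branch 2 (−jX_C): Z₂ = −j2030 Ω
Parallel: Z = Z₁Z₂/(Z₁+Z₂), |Z| = 3180 Ω, ∠Z = -71.9°
I = V/|Z| = 3.62 mA
P = VI cos φ = 11.5 × 0.00362 × cos(-71.9°) = 12.9 mW

12.9 mW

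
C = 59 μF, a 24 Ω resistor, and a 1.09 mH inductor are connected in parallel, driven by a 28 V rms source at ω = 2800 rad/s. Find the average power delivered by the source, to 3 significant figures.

X_L = ωL = 3.05 Ω
X_C = 1/(ωC) = 6.05 Ω
Parallel: admittances add. Y = 1/R + 1/(jωL) + jωC
Y = (0.0417 − j0.162) S
|Y| = 0.168 S → |Z| = 1/|Y| = 5.96 Ω, ∠Z = −∠Y = 75.6°
I = V/|Z| = 4.70 A
P = VI cos φ = 28 × 4.70 × cos(75.6°) = 32.7 W

32.7 W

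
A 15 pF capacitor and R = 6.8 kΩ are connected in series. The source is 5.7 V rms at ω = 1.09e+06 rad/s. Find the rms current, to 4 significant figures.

92.62 μA

X_C = 1/(ωC) = 61160 Ω
Z = 6800 − j61160 Ω
|Z| = √(6800² + 61160²) = 61540 Ω
I = V/|Z| = 5.7/61540 = 92.62 μA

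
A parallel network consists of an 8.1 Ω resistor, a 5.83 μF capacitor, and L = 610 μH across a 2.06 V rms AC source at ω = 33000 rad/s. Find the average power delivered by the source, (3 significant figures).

X_L = ωL = 20.1 Ω
X_C = 1/(ωC) = 5.20 Ω
Parallel: admittances add. Y = 1/R + 1/(jωL) + jωC
Y = (0.123 + j0.143) S
|Y| = 0.189 S → |Z| = 1/|Y| = 5.30 Ω, ∠Z = −∠Y = -49.1°
I = V/|Z| = 389 mA
P = VI cos φ = 2.06 × 0.389 × cos(-49.1°) = 524 mW

524 mW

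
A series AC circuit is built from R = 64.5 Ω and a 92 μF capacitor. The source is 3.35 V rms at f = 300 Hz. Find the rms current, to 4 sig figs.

ω = 2πf = 1885 rad/s
X_C = 1/(ωC) = 5.766 Ω
Z = 64.50 − j5.766 Ω
|Z| = √(64.50² + 5.766²) = 64.76 Ω
I = V/|Z| = 3.35/64.76 = 51.73 mA

51.73 mA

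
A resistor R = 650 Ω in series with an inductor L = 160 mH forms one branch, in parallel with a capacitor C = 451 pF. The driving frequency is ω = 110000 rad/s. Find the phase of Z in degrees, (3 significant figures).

73.6°

X_L = ωL = 17600 Ω
X_C = 1/(ωC) = 20200 Ω
Branch 1 (R+jX_L): Z₁ = 650 + j17600 Ω, |Z₁| = 17600 Ω
Branch 2 (−jX_C): Z₂ = −j20200 Ω
Parallel: Z = Z₁Z₂/(Z₁+Z₂), |Z| = 135000 Ω, ∠Z = 73.6°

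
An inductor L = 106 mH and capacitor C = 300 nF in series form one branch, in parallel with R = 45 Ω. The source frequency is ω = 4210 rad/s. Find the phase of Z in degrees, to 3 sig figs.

X_L = ωL = 446 Ω
X_C = 1/(ωC) = 792 Ω
Branch 1: Z₁ = R = 45.0 Ω
Branch 2 (series LC): Z₂ = j(X_L − X_C) = −j346 Ω
Parallel: Z = Z₁Z₂/(Z₁+Z₂), |Z| = 44.6 Ω, ∠Z = -7.42°

-7.42°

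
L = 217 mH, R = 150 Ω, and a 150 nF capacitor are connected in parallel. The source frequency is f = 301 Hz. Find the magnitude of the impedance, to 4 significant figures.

142.7 Ω

ω = 2πf = 1891 rad/s
X_L = ωL = 410.4 Ω
X_C = 1/(ωC) = 3525 Ω
Parallel: admittances add. Y = 1/R + 1/(jωL) + jωC
Y = (0.006667 − j0.002153) S
|Y| = 0.007006 S → |Z| = 1/|Y| = 142.7 Ω, ∠Z = −∠Y = 17.90°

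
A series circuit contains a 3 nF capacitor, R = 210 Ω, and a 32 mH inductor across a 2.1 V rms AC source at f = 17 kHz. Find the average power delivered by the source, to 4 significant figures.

6.988 mW

ω = 2πf = 106800 rad/s
X_L = ωL = 3418 Ω
X_C = 1/(ωC) = 3121 Ω
Net reactance X = X_L − X_C = 297.4 Ω
Z = 210.0 + j297.4 Ω
|Z| = √(210.0² + 297.4²) = 364.0 Ω
∠Z = arctan(297.4/210.0) = 54.77°
I = V/|Z| = 5.769 mA
P = VI cos φ = 2.1 × 0.005769 × cos(54.77°) = 6.988 mW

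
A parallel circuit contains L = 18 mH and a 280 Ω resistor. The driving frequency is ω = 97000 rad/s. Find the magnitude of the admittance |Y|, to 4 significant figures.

3.617 mS

X_L = ωL = 1746 Ω
Parallel: admittances add. Y = 1/R + 1/(jωL)
Y = (0.003571 − j0.0005727) S
|Y| = 0.003617 S → |Z| = 1/|Y| = 276.5 Ω, ∠Z = −∠Y = 9.111°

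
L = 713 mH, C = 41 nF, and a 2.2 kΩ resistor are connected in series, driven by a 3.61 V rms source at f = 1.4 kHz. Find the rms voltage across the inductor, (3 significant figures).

ω = 2πf = 8796 rad/s
X_L = ωL = 6270 Ω
X_C = 1/(ωC) = 2770 Ω
Net reactance X = X_L − X_C = 3500 Ω
Z = 2200 + j3500 Ω
|Z| = √(2200² + 3500²) = 4130 Ω
I = V/|Z| = 873 μA
V_L = I·|Z_L| = 0.000873 × 6270 = 5.48 V

5.48 V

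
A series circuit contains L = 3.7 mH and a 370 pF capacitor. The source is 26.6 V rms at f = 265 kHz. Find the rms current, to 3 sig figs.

ω = 2πf = 1.665e+06 rad/s
X_L = ωL = 6160 Ω
X_C = 1/(ωC) = 1620 Ω
Net reactance X = X_L − X_C = 4540 Ω
Z = j4540 Ω
|Z| = √(0² + 4540²) = 4540 Ω
I = V/|Z| = 26.6/4540 = 5.86 mA

5.86 mA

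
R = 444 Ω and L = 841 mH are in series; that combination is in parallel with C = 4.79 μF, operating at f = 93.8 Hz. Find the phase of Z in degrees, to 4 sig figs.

ω = 2πf = 589.4 rad/s
X_L = ωL = 495.7 Ω
X_C = 1/(ωC) = 354.2 Ω
Branch 1 (R+jX_L): Z₁ = 444.0 + j495.7 Ω, |Z₁| = 665.4 Ω
Branch 2 (−jX_C): Z₂ = −j354.2 Ω
Parallel: Z = Z₁Z₂/(Z₁+Z₂), |Z| = 505.9 Ω, ∠Z = -59.52°

-59.52°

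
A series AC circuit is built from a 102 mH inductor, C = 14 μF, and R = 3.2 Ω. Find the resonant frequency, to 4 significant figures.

133.2 Hz

ω₀ = 1/√(LC) = 1/√(0.102 × 1.4e-05) = 836.8 rad/s
f₀ = ω₀/(2π) = 133.2 Hz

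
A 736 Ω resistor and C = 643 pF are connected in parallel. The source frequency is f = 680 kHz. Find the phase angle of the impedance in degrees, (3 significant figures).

-63.7°

ω = 2πf = 4.273e+06 rad/s
X_C = 1/(ωC) = 364 Ω
Parallel: admittances add. Y = 1/R + jωC
Y = (0.00136 + j0.00275) S
|Y| = 0.00306 S → |Z| = 1/|Y| = 326 Ω, ∠Z = −∠Y = -63.7°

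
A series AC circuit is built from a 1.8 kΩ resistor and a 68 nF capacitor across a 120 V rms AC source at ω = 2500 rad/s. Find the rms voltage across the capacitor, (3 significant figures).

115 V

X_C = 1/(ωC) = 5880 Ω
Z = 1800 − j5880 Ω
|Z| = √(1800² + 5880²) = 6150 Ω
I = V/|Z| = 19.5 mA
V_C = I·|Z_C| = 0.0195 × 5880 = 115 V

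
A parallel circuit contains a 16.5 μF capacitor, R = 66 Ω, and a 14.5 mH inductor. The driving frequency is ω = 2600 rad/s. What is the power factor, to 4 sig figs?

0.6792

X_L = ωL = 37.70 Ω
X_C = 1/(ωC) = 23.31 Ω
Parallel: admittances add. Y = 1/R + 1/(jωL) + jωC
Y = (0.01515 + j0.01637) S
|Y| = 0.02231 S → |Z| = 1/|Y| = 44.82 Ω, ∠Z = −∠Y = -47.22°
cos φ = cos(-47.22°) = 0.6792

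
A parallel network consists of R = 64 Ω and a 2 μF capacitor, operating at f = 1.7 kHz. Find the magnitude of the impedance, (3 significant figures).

ω = 2πf = 10680 rad/s
X_C = 1/(ωC) = 46.8 Ω
Parallel: admittances add. Y = 1/R + jωC
Y = (0.0156 + j0.0214) S
|Y| = 0.0265 S → |Z| = 1/|Y| = 37.8 Ω, ∠Z = −∠Y = -53.8°

37.8 Ω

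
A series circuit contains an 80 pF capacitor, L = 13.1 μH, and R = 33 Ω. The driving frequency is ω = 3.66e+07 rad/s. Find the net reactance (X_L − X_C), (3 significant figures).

138 Ω

X_L = ωL = 479 Ω
X_C = 1/(ωC) = 342 Ω
X = 479 − 342 = 138 Ω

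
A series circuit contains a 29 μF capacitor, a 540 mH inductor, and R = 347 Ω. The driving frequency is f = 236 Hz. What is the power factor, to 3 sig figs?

0.408

ω = 2πf = 1483 rad/s
X_L = ωL = 801 Ω
X_C = 1/(ωC) = 23.3 Ω
Net reactance X = X_L − X_C = 777 Ω
Z = 347 + j777 Ω
|Z| = √(347² + 777²) = 851 Ω
∠Z = arctan(777/347) = 65.9°
cos φ = cos(65.9°) = 0.408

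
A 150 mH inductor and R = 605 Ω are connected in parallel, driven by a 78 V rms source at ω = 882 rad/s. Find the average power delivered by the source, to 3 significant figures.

10.1 W

X_L = ωL = 132 Ω
Parallel: admittances add. Y = 1/R + 1/(jωL)
Y = (0.00165 − j0.00756) S
|Y| = 0.00774 S → |Z| = 1/|Y| = 129 Ω, ∠Z = −∠Y = 77.7°
I = V/|Z| = 604 mA
P = VI cos φ = 78 × 0.604 × cos(77.7°) = 10.1 W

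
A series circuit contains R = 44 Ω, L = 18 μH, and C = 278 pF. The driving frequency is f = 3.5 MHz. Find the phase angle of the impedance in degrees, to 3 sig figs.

ω = 2πf = 2.199e+07 rad/s
X_L = ωL = 396 Ω
X_C = 1/(ωC) = 164 Ω
Net reactance X = X_L − X_C = 232 Ω
Z = 44.0 + j232 Ω
|Z| = √(44.0² + 232²) = 236 Ω
∠Z = arctan(232/44.0) = 79.3°

79.3°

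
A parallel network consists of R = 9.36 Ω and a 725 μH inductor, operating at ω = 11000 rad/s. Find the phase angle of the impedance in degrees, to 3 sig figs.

49.6°

X_L = ωL = 7.97 Ω
Parallel: admittances add. Y = 1/R + 1/(jωL)
Y = (0.107 − j0.125) S
|Y| = 0.165 S → |Z| = 1/|Y| = 6.07 Ω, ∠Z = −∠Y = 49.6°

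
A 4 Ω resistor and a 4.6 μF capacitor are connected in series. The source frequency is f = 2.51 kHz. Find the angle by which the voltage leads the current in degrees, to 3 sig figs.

ω = 2πf = 15770 rad/s
X_C = 1/(ωC) = 13.8 Ω
Z = 4.00 − j13.8 Ω
|Z| = √(4.00² + 13.8²) = 14.4 Ω
∠Z = arctan(-13.8/4.00) = -73.8°

-73.8°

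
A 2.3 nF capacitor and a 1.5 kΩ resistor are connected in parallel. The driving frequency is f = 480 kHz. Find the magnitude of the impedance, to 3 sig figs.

144 Ω

ω = 2πf = 3.016e+06 rad/s
X_C = 1/(ωC) = 144 Ω
Parallel: admittances add. Y = 1/R + jωC
Y = (0.000667 + j0.00694) S
|Y| = 0.00697 S → |Z| = 1/|Y| = 144 Ω, ∠Z = −∠Y = -84.5°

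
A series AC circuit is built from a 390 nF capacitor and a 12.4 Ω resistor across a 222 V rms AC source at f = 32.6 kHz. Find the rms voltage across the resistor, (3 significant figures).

ω = 2πf = 204800 rad/s
X_C = 1/(ωC) = 12.5 Ω
Z = 12.4 − j12.5 Ω
|Z| = √(12.4² + 12.5²) = 17.6 Ω
I = V/|Z| = 12.6 A
V_R = I·|Z_R| = 12.6 × 12.4 = 156 V

156 V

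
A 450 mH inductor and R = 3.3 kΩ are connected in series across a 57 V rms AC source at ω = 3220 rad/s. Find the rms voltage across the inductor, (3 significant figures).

X_L = ωL = 1450 Ω
Z = 3300 + j1450 Ω
|Z| = √(3300² + 1450²) = 3600 Ω
I = V/|Z| = 15.8 mA
V_L = I·|Z_L| = 0.0158 × 1450 = 22.9 V

22.9 V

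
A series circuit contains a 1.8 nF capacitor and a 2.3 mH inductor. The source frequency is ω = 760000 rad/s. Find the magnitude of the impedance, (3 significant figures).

1020 Ω

X_L = ωL = 1750 Ω
X_C = 1/(ωC) = 731 Ω
Net reactance X = X_L − X_C = 1020 Ω
Z = j1020 Ω
|Z| = √(0² + 1020²) = 1020 Ω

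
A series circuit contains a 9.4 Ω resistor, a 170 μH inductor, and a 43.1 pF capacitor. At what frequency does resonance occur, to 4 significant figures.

ω₀ = 1/√(LC) = 1/√(0.00017 × 4.31e-11) = 1.168e+07 rad/s
f₀ = ω₀/(2π) = 1.859 MHz

1.859 MHz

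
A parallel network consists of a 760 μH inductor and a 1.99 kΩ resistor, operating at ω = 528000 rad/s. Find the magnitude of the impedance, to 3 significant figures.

X_L = ωL = 401 Ω
Parallel: admittances add. Y = 1/R + 1/(jωL)
Y = (0.000503 − j0.00249) S
|Y| = 0.00254 S → |Z| = 1/|Y| = 393 Ω, ∠Z = −∠Y = 78.6°

393 Ω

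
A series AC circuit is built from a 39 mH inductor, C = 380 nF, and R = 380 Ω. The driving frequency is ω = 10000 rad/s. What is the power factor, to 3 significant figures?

X_L = ωL = 390 Ω
X_C = 1/(ωC) = 263 Ω
Net reactance X = X_L − X_C = 127 Ω
Z = 380 + j127 Ω
|Z| = √(380² + 127²) = 401 Ω
∠Z = arctan(127/380) = 18.5°
cos φ = cos(18.5°) = 0.949

0.949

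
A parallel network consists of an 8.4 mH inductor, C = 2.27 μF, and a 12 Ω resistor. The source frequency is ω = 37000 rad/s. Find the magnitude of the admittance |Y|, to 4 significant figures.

116.1 mS

X_L = ωL = 310.8 Ω
X_C = 1/(ωC) = 11.91 Ω
Parallel: admittances add. Y = 1/R + 1/(jωL) + jωC
Y = (0.08333 + j0.08077) S
|Y| = 0.1161 S → |Z| = 1/|Y| = 8.617 Ω, ∠Z = −∠Y = -44.11°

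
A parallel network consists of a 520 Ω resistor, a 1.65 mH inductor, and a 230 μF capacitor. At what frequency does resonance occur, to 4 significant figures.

ω₀ = 1/√(LC) = 1/√(0.00165 × 0.00023) = 1623 rad/s
f₀ = ω₀/(2π) = 258.4 Hz

258.4 Hz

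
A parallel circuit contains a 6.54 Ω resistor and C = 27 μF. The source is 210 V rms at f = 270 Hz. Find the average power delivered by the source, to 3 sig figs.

ω = 2πf = 1696 rad/s
X_C = 1/(ωC) = 21.8 Ω
Parallel: admittances add. Y = 1/R + jωC
Y = (0.153 + j0.0458) S
|Y| = 0.160 S → |Z| = 1/|Y| = 6.26 Ω, ∠Z = −∠Y = -16.7°
I = V/|Z| = 33.5 A
P = VI cos φ = 210 × 33.5 × cos(-16.7°) = 6.74 kW

6.74 kW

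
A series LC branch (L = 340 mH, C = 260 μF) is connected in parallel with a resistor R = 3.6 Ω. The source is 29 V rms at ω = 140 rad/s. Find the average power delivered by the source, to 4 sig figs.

233.6 W

X_L = ωL = 47.60 Ω
X_C = 1/(ωC) = 27.47 Ω
Branch 1: Z₁ = R = 3.600 Ω
Branch 2 (series LC): Z₂ = j(X_L − X_C) = j20.13 Ω
Parallel: Z = Z₁Z₂/(Z₁+Z₂), |Z| = 3.544 Ω, ∠Z = 10.14°
I = V/|Z| = 8.183 A
P = VI cos φ = 29 × 8.183 × cos(10.14°) = 233.6 W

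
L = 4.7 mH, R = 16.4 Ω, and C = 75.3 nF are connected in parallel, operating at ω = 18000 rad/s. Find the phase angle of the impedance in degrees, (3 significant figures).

X_L = ωL = 84.6 Ω
X_C = 1/(ωC) = 738 Ω
Parallel: admittances add. Y = 1/R + 1/(jωL) + jωC
Y = (0.0610 − j0.0105) S
|Y| = 0.0619 S → |Z| = 1/|Y| = 16.2 Ω, ∠Z = −∠Y = 9.74°

9.74°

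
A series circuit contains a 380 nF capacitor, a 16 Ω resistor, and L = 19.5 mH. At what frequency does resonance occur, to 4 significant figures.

1.849 kHz

ω₀ = 1/√(LC) = 1/√(0.0195 × 3.8e-07) = 11620 rad/s
f₀ = ω₀/(2π) = 1.849 kHz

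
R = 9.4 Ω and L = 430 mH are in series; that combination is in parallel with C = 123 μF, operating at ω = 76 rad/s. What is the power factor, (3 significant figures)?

0.395

X_L = ωL = 32.7 Ω
X_C = 1/(ωC) = 107 Ω
Branch 1 (R+jX_L): Z₁ = 9.40 + j32.7 Ω, |Z₁| = 34.0 Ω
Branch 2 (−jX_C): Z₂ = −j107 Ω
Parallel: Z = Z₁Z₂/(Z₁+Z₂), |Z| = 48.6 Ω, ∠Z = 66.7°
cos φ = cos(66.7°) = 0.395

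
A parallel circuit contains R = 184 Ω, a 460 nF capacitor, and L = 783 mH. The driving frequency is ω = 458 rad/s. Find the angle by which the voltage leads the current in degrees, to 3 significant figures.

25.4°

X_L = ωL = 359 Ω
X_C = 1/(ωC) = 4750 Ω
Parallel: admittances add. Y = 1/R + 1/(jωL) + jωC
Y = (0.00543 − j0.00258) S
|Y| = 0.00602 S → |Z| = 1/|Y| = 166 Ω, ∠Z = −∠Y = 25.4°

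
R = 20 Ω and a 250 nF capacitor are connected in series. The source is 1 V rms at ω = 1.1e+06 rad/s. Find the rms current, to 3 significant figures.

49.2 mA

X_C = 1/(ωC) = 3.64 Ω
Z = 20.0 − j3.64 Ω
|Z| = √(20.0² + 3.64²) = 20.3 Ω
I = V/|Z| = 1/20.3 = 49.2 mA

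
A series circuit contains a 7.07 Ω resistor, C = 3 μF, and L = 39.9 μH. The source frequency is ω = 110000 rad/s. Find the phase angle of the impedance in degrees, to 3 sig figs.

X_L = ωL = 4.39 Ω
X_C = 1/(ωC) = 3.03 Ω
Net reactance X = X_L − X_C = 1.36 Ω
Z = 7.07 + j1.36 Ω
|Z| = √(7.07² + 1.36²) = 7.20 Ω
∠Z = arctan(1.36/7.07) = 10.9°

10.9°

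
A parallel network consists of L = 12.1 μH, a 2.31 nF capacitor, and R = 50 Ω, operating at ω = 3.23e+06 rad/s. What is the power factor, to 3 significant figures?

0.741

X_L = ωL = 39.1 Ω
X_C = 1/(ωC) = 134 Ω
Parallel: admittances add. Y = 1/R + 1/(jωL) + jωC
Y = (0.0200 − j0.0181) S
|Y| = 0.0270 S → |Z| = 1/|Y| = 37.0 Ω, ∠Z = −∠Y = 42.2°
cos φ = cos(42.2°) = 0.741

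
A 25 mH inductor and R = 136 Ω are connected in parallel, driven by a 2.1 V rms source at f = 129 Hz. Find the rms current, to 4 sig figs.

104.8 mA

ω = 2πf = 810.5 rad/s
X_L = ωL = 20.26 Ω
Parallel: admittances add. Y = 1/R + 1/(jωL)
Y = (0.007353 − j0.04935) S
|Y| = 0.04990 S → |Z| = 1/|Y| = 20.04 Ω, ∠Z = −∠Y = 81.53°
I = V/|Z| = 2.1/20.04 = 104.8 mA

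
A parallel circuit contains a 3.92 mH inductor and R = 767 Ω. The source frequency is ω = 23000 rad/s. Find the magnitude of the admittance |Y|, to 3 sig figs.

11.2 mS

X_L = ωL = 90.2 Ω
Parallel: admittances add. Y = 1/R + 1/(jωL)
Y = (0.00130 − j0.0111) S
|Y| = 0.0112 S → |Z| = 1/|Y| = 89.5 Ω, ∠Z = −∠Y = 83.3°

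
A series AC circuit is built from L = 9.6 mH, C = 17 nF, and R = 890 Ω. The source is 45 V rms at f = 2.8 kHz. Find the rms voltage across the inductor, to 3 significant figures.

ω = 2πf = 17590 rad/s
X_L = ωL = 169 Ω
X_C = 1/(ωC) = 3340 Ω
Net reactance X = X_L − X_C = -3170 Ω
Z = 890 − j3170 Ω
|Z| = √(890² + 3170²) = 3300 Ω
I = V/|Z| = 13.6 mA
V_L = I·|Z_L| = 0.0136 × 169 = 2.31 V

2.31 V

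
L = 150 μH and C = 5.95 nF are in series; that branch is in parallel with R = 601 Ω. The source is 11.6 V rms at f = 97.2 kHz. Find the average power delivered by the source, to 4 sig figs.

ω = 2πf = 610700 rad/s
X_L = ωL = 91.61 Ω
X_C = 1/(ωC) = 275.2 Ω
Branch 1: Z₁ = R = 601.0 Ω
Branch 2 (series LC): Z₂ = j(X_L − X_C) = −j183.6 Ω
Parallel: Z = Z₁Z₂/(Z₁+Z₂), |Z| = 175.6 Ω, ∠Z = -73.01°
I = V/|Z| = 66.07 mA
P = VI cos φ = 11.6 × 0.06607 × cos(-73.01°) = 223.9 mW

223.9 mW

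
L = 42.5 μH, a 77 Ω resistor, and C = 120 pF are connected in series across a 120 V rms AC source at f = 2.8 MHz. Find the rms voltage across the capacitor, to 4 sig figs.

ω = 2πf = 1.759e+07 rad/s
X_L = ωL = 747.7 Ω
X_C = 1/(ωC) = 473.7 Ω
Net reactance X = X_L − X_C = 274.0 Ω
Z = 77.00 + j274.0 Ω
|Z| = √(77.00² + 274.0²) = 284.6 Ω
I = V/|Z| = 421.6 mA
V_C = I·|Z_C| = 0.4216 × 473.7 = 199.7 V

199.7 V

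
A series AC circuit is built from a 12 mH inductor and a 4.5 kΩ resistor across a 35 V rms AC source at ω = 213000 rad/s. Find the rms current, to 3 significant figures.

6.76 mA

X_L = ωL = 2560 Ω
Z = 4500 + j2560 Ω
|Z| = √(4500² + 2560²) = 5180 Ω
I = V/|Z| = 35/5180 = 6.76 mA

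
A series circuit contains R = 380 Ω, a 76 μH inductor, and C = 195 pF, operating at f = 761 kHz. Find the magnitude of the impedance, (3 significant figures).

ω = 2πf = 4.782e+06 rad/s
X_L = ωL = 363 Ω
X_C = 1/(ωC) = 1070 Ω
Net reactance X = X_L − X_C = -709 Ω
Z = 380 − j709 Ω
|Z| = √(380² + 709²) = 805 Ω

805 Ω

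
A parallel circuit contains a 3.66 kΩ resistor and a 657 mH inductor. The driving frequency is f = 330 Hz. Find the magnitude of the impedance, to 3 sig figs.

ω = 2πf = 2073 rad/s
X_L = ωL = 1360 Ω
Parallel: admittances add. Y = 1/R + 1/(jωL)
Y = (0.000273 − j0.000734) S
|Y| = 0.000783 S → |Z| = 1/|Y| = 1280 Ω, ∠Z = −∠Y = 69.6°

1280 Ω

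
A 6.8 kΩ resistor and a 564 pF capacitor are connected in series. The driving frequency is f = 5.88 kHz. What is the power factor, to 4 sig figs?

ω = 2πf = 36950 rad/s
X_C = 1/(ωC) = 47990 Ω
Z = 6800 − j47990 Ω
|Z| = √(6800² + 47990²) = 48470 Ω
∠Z = arctan(-47990/6800) = -81.94°
cos φ = cos(-81.94°) = 0.1403

0.1403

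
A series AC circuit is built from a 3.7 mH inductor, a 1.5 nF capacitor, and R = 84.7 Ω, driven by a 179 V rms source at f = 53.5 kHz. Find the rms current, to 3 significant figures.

240 mA

ω = 2πf = 336200 rad/s
X_L = ωL = 1240 Ω
X_C = 1/(ωC) = 1980 Ω
Net reactance X = X_L − X_C = -739 Ω
Z = 84.7 − j739 Ω
|Z| = √(84.7² + 739²) = 744 Ω
I = V/|Z| = 179/744 = 240 mA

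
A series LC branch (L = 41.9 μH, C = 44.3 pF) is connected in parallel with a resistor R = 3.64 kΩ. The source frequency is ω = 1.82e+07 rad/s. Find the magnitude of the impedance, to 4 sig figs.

473.7 Ω

X_L = ωL = 762.6 Ω
X_C = 1/(ωC) = 1240 Ω
Branch 1: Z₁ = R = 3640 Ω
Branch 2 (series LC): Z₂ = j(X_L − X_C) = −j477.7 Ω
Parallel: Z = Z₁Z₂/(Z₁+Z₂), |Z| = 473.7 Ω, ∠Z = -82.52°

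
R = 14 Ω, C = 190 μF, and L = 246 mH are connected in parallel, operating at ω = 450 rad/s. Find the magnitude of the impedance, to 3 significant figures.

9.56 Ω

X_L = ωL = 111 Ω
X_C = 1/(ωC) = 11.7 Ω
Parallel: admittances add. Y = 1/R + 1/(jωL) + jωC
Y = (0.0714 + j0.0765) S
|Y| = 0.105 S → |Z| = 1/|Y| = 9.56 Ω, ∠Z = −∠Y = -47.0°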